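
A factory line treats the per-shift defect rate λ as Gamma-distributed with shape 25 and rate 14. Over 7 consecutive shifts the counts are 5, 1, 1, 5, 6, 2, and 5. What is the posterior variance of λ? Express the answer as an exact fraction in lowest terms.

Total count: 5 + 1 + 1 + 5 + 6 + 2 + 5 = 25.
Total exposure: 7 shifts.
By Gamma–Poisson conjugacy, the posterior is Gamma(α + Σx, β + Σt) = Gamma(25 + 25, 14 + 7) = Gamma(50, 21).
Posterior variance = α'/β'² = 50/441.

50/441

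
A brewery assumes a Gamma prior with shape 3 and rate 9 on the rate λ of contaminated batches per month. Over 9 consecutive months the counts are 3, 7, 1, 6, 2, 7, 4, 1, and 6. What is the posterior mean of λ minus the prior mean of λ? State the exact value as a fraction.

17/9

Total count: 3 + 7 + 1 + 6 + 2 + 7 + 4 + 1 + 6 = 37.
Total exposure: 9 months.
Gamma(α, β) with Poisson data over total exposure Σt gives posterior Gamma(α+Σx, β+Σt) = Gamma(40, 18).
Posterior mean = 40/18 = 20/9; prior mean = 3/9 = 1/3. Difference = 20/9 − 1/3 = 17/9.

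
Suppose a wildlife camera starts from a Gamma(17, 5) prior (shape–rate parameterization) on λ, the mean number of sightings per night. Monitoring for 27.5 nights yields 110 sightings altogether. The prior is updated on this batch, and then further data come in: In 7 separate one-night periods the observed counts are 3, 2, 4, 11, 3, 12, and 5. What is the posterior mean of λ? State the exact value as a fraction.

Total count 110 over total exposure 27.5 nights.
After the first batch: Gamma(17 + 110, 5 + 27.5) = Gamma(127, 65/2).
Total count: 3 + 2 + 4 + 11 + 3 + 12 + 5 = 40.
Total exposure: 7 nights.
After the second batch: Gamma(127 + 40, 65/2 + 7) = Gamma(167, 79/2).
Posterior mean = α'/β' = 167/(79/2) = 334/79.

334/79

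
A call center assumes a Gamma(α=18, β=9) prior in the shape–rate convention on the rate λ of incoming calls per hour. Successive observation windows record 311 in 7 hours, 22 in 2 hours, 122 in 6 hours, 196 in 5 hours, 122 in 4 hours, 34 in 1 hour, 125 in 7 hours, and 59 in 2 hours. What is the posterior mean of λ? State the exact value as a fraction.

1009/43

Total count: 311 + 22 + 122 + 196 + 122 + 34 + 125 + 59 = 991.
Total exposure: 7 + 2 + 6 + 5 + 4 + 1 + 7 + 2 = 34 hours.
Posterior: α' = 18 + 991 = 1009, β' = 9 + 34 = 43.
Posterior mean = α'/β' = 1009/43.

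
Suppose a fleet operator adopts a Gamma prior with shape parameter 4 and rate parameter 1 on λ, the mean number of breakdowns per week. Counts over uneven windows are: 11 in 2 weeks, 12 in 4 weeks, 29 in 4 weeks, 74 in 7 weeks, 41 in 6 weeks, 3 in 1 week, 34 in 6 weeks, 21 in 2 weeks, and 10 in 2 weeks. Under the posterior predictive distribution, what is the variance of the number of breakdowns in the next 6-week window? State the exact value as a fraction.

58794/1225

Total count: 11 + 12 + 29 + 74 + 41 + 3 + 34 + 21 + 10 = 235.
Total exposure: 2 + 4 + 4 + 7 + 6 + 1 + 6 + 2 + 2 = 34 weeks.
Posterior: α' = 4 + 235 = 239, β' = 1 + 34 = 35.
The posterior predictive for a window of length T is Negative Binomial with variance T·α'·(β'+T)/β'² = 6·239·41/1225 = 58794/1225.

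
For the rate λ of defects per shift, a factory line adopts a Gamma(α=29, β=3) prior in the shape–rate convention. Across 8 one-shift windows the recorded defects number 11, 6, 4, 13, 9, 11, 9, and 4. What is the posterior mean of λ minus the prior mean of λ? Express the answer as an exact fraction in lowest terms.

Total count: 11 + 6 + 4 + 13 + 9 + 11 + 9 + 4 = 67.
Total exposure: 8 shifts.
The Gamma prior is conjugate for the Poisson rate, so λ | data ~ Gamma(29+67, 3+8) = Gamma(96, 11).
Posterior mean = 96/11 = 96/11; prior mean = 29/3 = 29/3. Difference = 96/11 − 29/3 = -31/33.

-31/33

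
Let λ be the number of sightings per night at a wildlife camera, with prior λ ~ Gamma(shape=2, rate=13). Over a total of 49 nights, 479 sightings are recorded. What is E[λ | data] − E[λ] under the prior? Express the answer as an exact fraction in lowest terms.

6129/806

Total count 479 over total exposure 49 nights.
Gamma(α, β) with Poisson data over total exposure Σt gives posterior Gamma(α+Σx, β+Σt) = Gamma(481, 62).
Posterior mean = 481/62 = 481/62; prior mean = 2/13 = 2/13. Difference = 481/62 − 2/13 = 6129/806.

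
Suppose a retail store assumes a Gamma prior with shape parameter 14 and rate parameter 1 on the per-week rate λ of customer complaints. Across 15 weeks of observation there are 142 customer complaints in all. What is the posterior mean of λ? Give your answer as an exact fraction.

39/4

Total count 142 over total exposure 15 weeks.
Gamma(α, β) with Poisson data over total exposure Σt gives posterior Gamma(α+Σx, β+Σt) = Gamma(156, 16).
Posterior mean = α'/β' = 156/16 = 39/4.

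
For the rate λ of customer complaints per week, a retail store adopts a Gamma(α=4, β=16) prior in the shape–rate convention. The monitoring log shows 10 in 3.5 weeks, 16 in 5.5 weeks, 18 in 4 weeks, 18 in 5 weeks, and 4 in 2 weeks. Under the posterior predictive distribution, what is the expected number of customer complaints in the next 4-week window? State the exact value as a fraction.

70/9

Total count: 10 + 16 + 18 + 18 + 4 = 66.
Total exposure: 3.5 + 5.5 + 4 + 5 + 2 = 20 weeks.
Posterior: α' = 4 + 66 = 70, β' = 16 + 20 = 36.
Predictive mean over a 4-week window = T·E[λ|data] = 4·70/36 = 70/9.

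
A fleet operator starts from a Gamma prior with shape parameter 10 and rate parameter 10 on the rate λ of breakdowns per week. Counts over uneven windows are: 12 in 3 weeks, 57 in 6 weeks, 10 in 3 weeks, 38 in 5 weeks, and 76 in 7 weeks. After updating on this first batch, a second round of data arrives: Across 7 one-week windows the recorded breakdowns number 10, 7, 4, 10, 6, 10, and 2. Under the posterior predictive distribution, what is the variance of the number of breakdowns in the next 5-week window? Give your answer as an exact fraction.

57960/1681

Total count: 12 + 57 + 10 + 38 + 76 = 193.
Total exposure: 3 + 6 + 3 + 5 + 7 = 24 weeks.
After the first batch: Gamma(10 + 193, 10 + 24) = Gamma(203, 34).
Total count: 10 + 7 + 4 + 10 + 6 + 10 + 2 = 49.
Total exposure: 7 weeks.
After the second batch: Gamma(203 + 49, 34 + 7) = Gamma(252, 41).
The posterior predictive for a window of length T is Negative Binomial with variance T·α'·(β'+T)/β'² = 5·252·46/1681 = 57960/1681.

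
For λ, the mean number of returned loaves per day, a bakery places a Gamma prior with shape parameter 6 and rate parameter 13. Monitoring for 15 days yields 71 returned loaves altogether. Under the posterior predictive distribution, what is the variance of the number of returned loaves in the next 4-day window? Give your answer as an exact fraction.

88/7

Total count 71 over total exposure 15 days.
Conjugate update: add total count to the shape and total exposure to the rate, giving Gamma(77, 28).
The posterior predictive for a window of length T is Negative Binomial with variance T·α'·(β'+T)/β'² = 4·77·32/784 = 88/7.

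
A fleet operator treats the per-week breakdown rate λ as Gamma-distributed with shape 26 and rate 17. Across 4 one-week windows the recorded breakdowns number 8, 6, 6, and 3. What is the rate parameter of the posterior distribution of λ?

21

Total count: 8 + 6 + 6 + 3 = 23.
Total exposure: 4 weeks.
Conjugate update: add total count to the shape and total exposure to the rate, giving Gamma(49, 21).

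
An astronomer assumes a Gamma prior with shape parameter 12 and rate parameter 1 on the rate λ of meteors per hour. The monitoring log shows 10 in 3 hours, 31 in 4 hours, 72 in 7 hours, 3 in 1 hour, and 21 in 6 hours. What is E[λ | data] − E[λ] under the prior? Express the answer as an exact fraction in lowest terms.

Total count: 10 + 31 + 72 + 3 + 21 = 137.
Total exposure: 3 + 4 + 7 + 1 + 6 = 21 hours.
Conjugate update: add total count to the shape and total exposure to the rate, giving Gamma(149, 22).
Posterior mean = 149/22 = 149/22; prior mean = 12/1 = 12. Difference = 149/22 − 12 = -115/22.

-115/22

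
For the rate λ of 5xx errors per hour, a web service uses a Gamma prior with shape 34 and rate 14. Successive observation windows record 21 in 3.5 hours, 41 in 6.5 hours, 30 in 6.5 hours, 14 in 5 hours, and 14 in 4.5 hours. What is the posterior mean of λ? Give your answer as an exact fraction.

77/20

Total count: 21 + 41 + 30 + 14 + 14 = 120.
Total exposure: 3.5 + 6.5 + 6.5 + 5 + 4.5 = 26 hours.
Conjugate update: add total count to the shape and total exposure to the rate, giving Gamma(154, 40).
Posterior mean = α'/β' = 154/40 = 77/20.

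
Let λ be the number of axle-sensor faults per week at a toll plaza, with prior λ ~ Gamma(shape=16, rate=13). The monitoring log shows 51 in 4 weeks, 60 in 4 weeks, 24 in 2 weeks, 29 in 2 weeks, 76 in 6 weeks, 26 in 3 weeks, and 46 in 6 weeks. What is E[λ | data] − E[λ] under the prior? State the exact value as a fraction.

453/65

Total count: 51 + 60 + 24 + 29 + 76 + 26 + 46 = 312.
Total exposure: 4 + 4 + 2 + 2 + 6 + 3 + 6 = 27 weeks.
Gamma(α, β) with Poisson data over total exposure Σt gives posterior Gamma(α+Σx, β+Σt) = Gamma(328, 40).
Posterior mean = 328/40 = 41/5; prior mean = 16/13 = 16/13. Difference = 41/5 − 16/13 = 453/65.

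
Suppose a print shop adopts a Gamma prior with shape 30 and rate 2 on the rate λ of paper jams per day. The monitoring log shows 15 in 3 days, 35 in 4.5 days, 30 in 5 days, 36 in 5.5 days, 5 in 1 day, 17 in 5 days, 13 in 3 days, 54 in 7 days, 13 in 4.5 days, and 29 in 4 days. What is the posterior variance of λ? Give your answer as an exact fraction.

1108/7921

Total count: 15 + 35 + 30 + 36 + 5 + 17 + 13 + 54 + 13 + 29 = 247.
Total exposure: 3 + 4.5 + 5 + 5.5 + 1 + 5 + 3 + 7 + 4.5 + 4 = 42.5 days.
By Gamma–Poisson conjugacy, the posterior is Gamma(α + Σx, β + Σt) = Gamma(30 + 247, 2 + 42.5) = Gamma(277, 89/2).
Posterior variance = α'/β'² = 277/(7921/4) = 1108/7921.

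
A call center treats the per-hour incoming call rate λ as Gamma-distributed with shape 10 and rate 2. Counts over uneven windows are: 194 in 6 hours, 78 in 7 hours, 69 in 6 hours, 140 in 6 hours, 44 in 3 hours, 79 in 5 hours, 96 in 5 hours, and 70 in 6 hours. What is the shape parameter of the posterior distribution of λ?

780

Total count: 194 + 78 + 69 + 140 + 44 + 79 + 96 + 70 = 770.
Total exposure: 6 + 7 + 6 + 6 + 3 + 5 + 5 + 6 = 44 hours.
Gamma(α, β) with Poisson data over total exposure Σt gives posterior Gamma(α+Σx, β+Σt) = Gamma(780, 46).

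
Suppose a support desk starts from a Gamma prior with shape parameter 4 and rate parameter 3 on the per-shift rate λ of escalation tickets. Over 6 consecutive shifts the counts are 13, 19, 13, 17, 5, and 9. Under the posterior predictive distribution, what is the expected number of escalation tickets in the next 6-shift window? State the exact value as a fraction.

160/3

Total count: 13 + 19 + 13 + 17 + 5 + 9 = 76.
Total exposure: 6 shifts.
By Gamma–Poisson conjugacy, the posterior is Gamma(α + Σx, β + Σt) = Gamma(4 + 76, 3 + 6) = Gamma(80, 9).
Predictive mean over a 6-shift window = T·E[λ|data] = 6·80/9 = 160/3.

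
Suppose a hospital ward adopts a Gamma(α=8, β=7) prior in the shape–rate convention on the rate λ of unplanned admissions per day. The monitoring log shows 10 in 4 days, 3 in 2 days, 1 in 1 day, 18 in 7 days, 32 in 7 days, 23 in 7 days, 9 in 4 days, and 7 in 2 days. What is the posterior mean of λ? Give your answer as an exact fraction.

111/41

Total count: 10 + 3 + 1 + 18 + 32 + 23 + 9 + 7 = 103.
Total exposure: 4 + 2 + 1 + 7 + 7 + 7 + 4 + 2 = 34 days.
Posterior: α' = 8 + 103 = 111, β' = 7 + 34 = 41.
Posterior mean = α'/β' = 111/41.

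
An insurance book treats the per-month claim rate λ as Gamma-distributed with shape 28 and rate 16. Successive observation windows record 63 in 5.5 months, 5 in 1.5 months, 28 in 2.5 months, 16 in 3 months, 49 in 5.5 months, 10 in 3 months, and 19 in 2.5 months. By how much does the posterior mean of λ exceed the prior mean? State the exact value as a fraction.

Total count: 63 + 5 + 28 + 16 + 49 + 10 + 19 = 190.
Total exposure: 5.5 + 1.5 + 2.5 + 3 + 5.5 + 3 + 2.5 = 23.5 months.
Conjugate update: add total count to the shape and total exposure to the rate, giving Gamma(218, 79/2).
Posterior mean = 218/(79/2) = 436/79; prior mean = 28/16 = 7/4. Difference = 436/79 − 7/4 = 1191/316.

1191/316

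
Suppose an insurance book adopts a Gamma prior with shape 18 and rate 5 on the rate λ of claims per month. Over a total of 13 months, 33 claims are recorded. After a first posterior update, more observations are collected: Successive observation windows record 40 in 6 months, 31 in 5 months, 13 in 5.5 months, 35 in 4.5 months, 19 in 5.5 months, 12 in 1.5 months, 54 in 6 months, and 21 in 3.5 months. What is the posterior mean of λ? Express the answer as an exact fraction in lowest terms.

Total count 33 over total exposure 13 months.
After the first batch: Gamma(18 + 33, 5 + 13) = Gamma(51, 18).
Total count: 40 + 31 + 13 + 35 + 19 + 12 + 54 + 21 = 225.
Total exposure: 6 + 5 + 5.5 + 4.5 + 5.5 + 1.5 + 6 + 3.5 = 37.5 months.
After the second batch: Gamma(51 + 225, 18 + 37.5) = Gamma(276, 111/2).
Posterior mean = α'/β' = 276/(111/2) = 184/37.

184/37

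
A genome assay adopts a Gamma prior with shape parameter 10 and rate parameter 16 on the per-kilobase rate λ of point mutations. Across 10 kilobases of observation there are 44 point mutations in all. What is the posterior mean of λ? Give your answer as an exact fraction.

Total count 44 over total exposure 10 kilobases.
Conjugate update: add total count to the shape and total exposure to the rate, giving Gamma(54, 26).
Posterior mean = α'/β' = 54/26 = 27/13.

27/13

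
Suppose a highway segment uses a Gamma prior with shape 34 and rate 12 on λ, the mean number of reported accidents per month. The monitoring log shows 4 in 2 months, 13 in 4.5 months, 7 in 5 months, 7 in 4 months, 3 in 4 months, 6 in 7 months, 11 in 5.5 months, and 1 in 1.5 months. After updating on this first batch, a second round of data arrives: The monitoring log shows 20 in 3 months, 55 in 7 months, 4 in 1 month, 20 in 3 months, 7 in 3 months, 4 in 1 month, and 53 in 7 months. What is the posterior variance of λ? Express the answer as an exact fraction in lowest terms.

Total count: 4 + 13 + 7 + 7 + 3 + 6 + 11 + 1 = 52.
Total exposure: 2 + 4.5 + 5 + 4 + 4 + 7 + 5.5 + 1.5 = 33.5 months.
After the first batch: Gamma(34 + 52, 12 + 33.5) = Gamma(86, 91/2).
Total count: 20 + 55 + 4 + 20 + 7 + 4 + 53 = 163.
Total exposure: 3 + 7 + 1 + 3 + 3 + 1 + 7 = 25 months.
After the second batch: Gamma(86 + 163, 91/2 + 25) = Gamma(249, 141/2).
Posterior variance = α'/β'² = 249/(19881/4) = 332/6627.

332/6627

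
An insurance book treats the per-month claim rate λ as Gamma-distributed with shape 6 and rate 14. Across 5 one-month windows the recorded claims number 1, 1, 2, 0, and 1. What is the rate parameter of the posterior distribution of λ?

19

Total count: 1 + 1 + 2 + 0 + 1 = 5.
Total exposure: 5 months.
The Gamma prior is conjugate for the Poisson rate, so λ | data ~ Gamma(6+5, 14+5) = Gamma(11, 19).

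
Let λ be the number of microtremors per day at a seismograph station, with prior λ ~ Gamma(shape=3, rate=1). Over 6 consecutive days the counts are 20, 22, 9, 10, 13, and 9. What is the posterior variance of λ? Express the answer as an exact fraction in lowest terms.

Total count: 20 + 22 + 9 + 10 + 13 + 9 = 83.
Total exposure: 6 days.
Gamma(α, β) with Poisson data over total exposure Σt gives posterior Gamma(α+Σx, β+Σt) = Gamma(86, 7).
Posterior variance = α'/β'² = 86/49.

86/49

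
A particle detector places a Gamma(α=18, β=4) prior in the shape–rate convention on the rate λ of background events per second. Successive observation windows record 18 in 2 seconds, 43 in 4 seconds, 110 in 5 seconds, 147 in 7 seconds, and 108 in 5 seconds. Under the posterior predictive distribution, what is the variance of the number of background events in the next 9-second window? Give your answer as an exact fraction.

592/3

Total count: 18 + 43 + 110 + 147 + 108 = 426.
Total exposure: 2 + 4 + 5 + 7 + 5 = 23 seconds.
The Gamma prior is conjugate for the Poisson rate, so λ | data ~ Gamma(18+426, 4+23) = Gamma(444, 27).
The posterior predictive for a window of length T is Negative Binomial with variance T·α'·(β'+T)/β'² = 9·444·36/729 = 592/3.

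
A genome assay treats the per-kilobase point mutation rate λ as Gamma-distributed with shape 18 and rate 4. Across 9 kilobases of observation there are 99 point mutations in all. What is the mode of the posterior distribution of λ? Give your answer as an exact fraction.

116/13

Total count 99 over total exposure 9 kilobases.
The Gamma prior is conjugate for the Poisson rate, so λ | data ~ Gamma(18+99, 4+9) = Gamma(117, 13).
Posterior mode = (α'−1)/β' = 116/13.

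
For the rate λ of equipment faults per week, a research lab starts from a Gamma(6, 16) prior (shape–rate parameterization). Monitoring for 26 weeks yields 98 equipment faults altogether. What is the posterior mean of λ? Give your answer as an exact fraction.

Total count 98 over total exposure 26 weeks.
By Gamma–Poisson conjugacy, the posterior is Gamma(α + Σx, β + Σt) = Gamma(6 + 98, 16 + 26) = Gamma(104, 42).
Posterior mean = α'/β' = 104/42 = 52/21.

52/21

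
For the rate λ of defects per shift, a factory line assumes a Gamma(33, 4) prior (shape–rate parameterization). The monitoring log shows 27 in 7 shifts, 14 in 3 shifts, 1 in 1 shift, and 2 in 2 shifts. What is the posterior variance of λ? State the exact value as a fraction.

77/289

Total count: 27 + 14 + 1 + 2 = 44.
Total exposure: 7 + 3 + 1 + 2 = 13 shifts.
Conjugate update: add total count to the shape and total exposure to the rate, giving Gamma(77, 17).
Posterior variance = α'/β'² = 77/289.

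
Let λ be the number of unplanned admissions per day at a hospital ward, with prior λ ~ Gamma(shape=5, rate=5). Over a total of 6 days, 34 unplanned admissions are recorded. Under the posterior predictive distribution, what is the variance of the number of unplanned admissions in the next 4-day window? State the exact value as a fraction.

2340/121

Total count 34 over total exposure 6 days.
Conjugate update: add total count to the shape and total exposure to the rate, giving Gamma(39, 11).
The posterior predictive for a window of length T is Negative Binomial with variance T·α'·(β'+T)/β'² = 4·39·15/121 = 2340/121.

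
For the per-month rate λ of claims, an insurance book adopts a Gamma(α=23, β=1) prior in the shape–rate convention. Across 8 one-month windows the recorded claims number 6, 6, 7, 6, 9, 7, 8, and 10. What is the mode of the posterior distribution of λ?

9

Total count: 6 + 6 + 7 + 6 + 9 + 7 + 8 + 10 = 59.
Total exposure: 8 months.
The Gamma prior is conjugate for the Poisson rate, so λ | data ~ Gamma(23+59, 1+8) = Gamma(82, 9).
Posterior mode = (α'−1)/β' = 81/9 = 9.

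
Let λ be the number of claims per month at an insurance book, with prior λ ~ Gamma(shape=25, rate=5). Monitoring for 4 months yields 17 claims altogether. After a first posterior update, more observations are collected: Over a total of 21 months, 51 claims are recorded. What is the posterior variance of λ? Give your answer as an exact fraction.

31/300

Total count 17 over total exposure 4 months.
After the first batch: Gamma(25 + 17, 5 + 4) = Gamma(42, 9).
Total count 51 over total exposure 21 months.
After the second batch: Gamma(42 + 51, 9 + 21) = Gamma(93, 30).
Posterior variance = α'/β'² = 93/900 = 31/300.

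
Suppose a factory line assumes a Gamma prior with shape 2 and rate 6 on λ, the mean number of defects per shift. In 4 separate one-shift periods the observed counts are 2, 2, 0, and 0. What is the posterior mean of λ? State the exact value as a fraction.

Total count: 2 + 2 + 0 + 0 = 4.
Total exposure: 4 shifts.
Conjugate update: add total count to the shape and total exposure to the rate, giving Gamma(6, 10).
Posterior mean = α'/β' = 6/10 = 3/5.

3/5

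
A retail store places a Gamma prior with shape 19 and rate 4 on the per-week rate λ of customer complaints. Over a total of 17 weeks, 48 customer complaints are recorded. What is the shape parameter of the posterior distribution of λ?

Total count 48 over total exposure 17 weeks.
By Gamma–Poisson conjugacy, the posterior is Gamma(α + Σx, β + Σt) = Gamma(19 + 48, 4 + 17) = Gamma(67, 21).

67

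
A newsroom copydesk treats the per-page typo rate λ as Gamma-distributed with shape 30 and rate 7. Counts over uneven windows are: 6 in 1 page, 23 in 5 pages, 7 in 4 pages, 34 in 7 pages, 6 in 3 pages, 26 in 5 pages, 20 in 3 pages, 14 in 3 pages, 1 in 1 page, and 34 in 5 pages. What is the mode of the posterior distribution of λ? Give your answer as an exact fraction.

50/11

Total count: 6 + 23 + 7 + 34 + 6 + 26 + 20 + 14 + 1 + 34 = 171.
Total exposure: 1 + 5 + 4 + 7 + 3 + 5 + 3 + 3 + 1 + 5 = 37 pages.
By Gamma–Poisson conjugacy, the posterior is Gamma(α + Σx, β + Σt) = Gamma(30 + 171, 7 + 37) = Gamma(201, 44).
Posterior mode = (α'−1)/β' = 200/44 = 50/11.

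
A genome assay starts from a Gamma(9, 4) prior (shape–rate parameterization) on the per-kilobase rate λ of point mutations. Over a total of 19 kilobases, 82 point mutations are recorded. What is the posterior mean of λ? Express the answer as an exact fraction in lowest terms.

91/23

Total count 82 over total exposure 19 kilobases.
Gamma(α, β) with Poisson data over total exposure Σt gives posterior Gamma(α+Σx, β+Σt) = Gamma(91, 23).
Posterior mean = α'/β' = 91/23.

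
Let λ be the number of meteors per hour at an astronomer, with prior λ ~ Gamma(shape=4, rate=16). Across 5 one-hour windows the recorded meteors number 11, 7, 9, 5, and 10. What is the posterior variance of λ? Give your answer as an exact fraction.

Total count: 11 + 7 + 9 + 5 + 10 = 42.
Total exposure: 5 hours.
Posterior: α' = 4 + 42 = 46, β' = 16 + 5 = 21.
Posterior variance = α'/β'² = 46/441.

46/441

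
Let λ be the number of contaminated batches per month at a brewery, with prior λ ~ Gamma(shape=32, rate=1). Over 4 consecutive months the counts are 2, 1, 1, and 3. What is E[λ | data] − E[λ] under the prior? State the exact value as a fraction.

-121/5

Total count: 2 + 1 + 1 + 3 = 7.
Total exposure: 4 months.
Posterior: α' = 32 + 7 = 39, β' = 1 + 4 = 5.
Posterior mean = 39/5 = 39/5; prior mean = 32/1 = 32. Difference = 39/5 − 32 = -121/5.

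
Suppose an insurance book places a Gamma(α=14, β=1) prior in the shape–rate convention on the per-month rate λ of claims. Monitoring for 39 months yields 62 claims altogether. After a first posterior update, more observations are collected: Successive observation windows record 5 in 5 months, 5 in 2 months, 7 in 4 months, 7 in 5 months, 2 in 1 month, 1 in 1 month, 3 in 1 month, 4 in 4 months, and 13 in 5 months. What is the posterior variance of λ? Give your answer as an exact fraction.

123/4624

Total count 62 over total exposure 39 months.
After the first batch: Gamma(14 + 62, 1 + 39) = Gamma(76, 40).
Total count: 5 + 5 + 7 + 7 + 2 + 1 + 3 + 4 + 13 = 47.
Total exposure: 5 + 2 + 4 + 5 + 1 + 1 + 1 + 4 + 5 = 28 months.
After the second batch: Gamma(76 + 47, 40 + 28) = Gamma(123, 68).
Posterior variance = α'/β'² = 123/4624.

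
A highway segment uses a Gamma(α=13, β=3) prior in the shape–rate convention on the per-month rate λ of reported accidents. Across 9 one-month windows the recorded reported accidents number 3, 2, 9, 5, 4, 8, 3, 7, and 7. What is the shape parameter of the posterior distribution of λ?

61

Total count: 3 + 2 + 9 + 5 + 4 + 8 + 3 + 7 + 7 = 48.
Total exposure: 9 months.
Gamma(α, β) with Poisson data over total exposure Σt gives posterior Gamma(α+Σx, β+Σt) = Gamma(61, 12).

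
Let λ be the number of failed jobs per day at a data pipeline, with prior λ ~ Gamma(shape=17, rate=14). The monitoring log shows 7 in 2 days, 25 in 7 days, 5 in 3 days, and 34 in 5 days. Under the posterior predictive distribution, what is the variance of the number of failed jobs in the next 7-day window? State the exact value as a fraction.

Total count: 7 + 25 + 5 + 34 = 71.
Total exposure: 2 + 7 + 3 + 5 = 17 days.
Gamma(α, β) with Poisson data over total exposure Σt gives posterior Gamma(α+Σx, β+Σt) = Gamma(88, 31).
The posterior predictive for a window of length T is Negative Binomial with variance T·α'·(β'+T)/β'² = 7·88·38/961 = 23408/961.

23408/961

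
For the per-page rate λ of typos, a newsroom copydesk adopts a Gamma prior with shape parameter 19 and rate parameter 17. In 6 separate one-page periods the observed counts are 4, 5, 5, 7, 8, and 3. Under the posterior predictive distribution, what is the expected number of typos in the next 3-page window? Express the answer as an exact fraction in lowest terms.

Total count: 4 + 5 + 5 + 7 + 8 + 3 = 32.
Total exposure: 6 pages.
Posterior: α' = 19 + 32 = 51, β' = 17 + 6 = 23.
Predictive mean over a 3-page window = T·E[λ|data] = 3·51/23 = 153/23.

153/23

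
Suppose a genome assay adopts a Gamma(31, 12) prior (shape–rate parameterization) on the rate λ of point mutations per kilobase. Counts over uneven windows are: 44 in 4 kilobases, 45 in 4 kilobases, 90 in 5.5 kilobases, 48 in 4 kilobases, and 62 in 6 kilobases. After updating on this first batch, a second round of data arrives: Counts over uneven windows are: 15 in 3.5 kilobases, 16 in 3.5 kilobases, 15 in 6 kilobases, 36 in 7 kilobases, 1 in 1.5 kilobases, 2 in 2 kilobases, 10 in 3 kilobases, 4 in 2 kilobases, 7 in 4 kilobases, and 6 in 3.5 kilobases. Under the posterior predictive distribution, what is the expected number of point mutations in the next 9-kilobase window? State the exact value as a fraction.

7776/143

Total count: 44 + 45 + 90 + 48 + 62 = 289.
Total exposure: 4 + 4 + 5.5 + 4 + 6 = 23.5 kilobases.
After the first batch: Gamma(31 + 289, 12 + 23.5) = Gamma(320, 71/2).
Total count: 15 + 16 + 15 + 36 + 1 + 2 + 10 + 4 + 7 + 6 = 112.
Total exposure: 3.5 + 3.5 + 6 + 7 + 1.5 + 2 + 3 + 2 + 4 + 3.5 = 36 kilobases.
After the second batch: Gamma(320 + 112, 71/2 + 36) = Gamma(432, 143/2).
Predictive mean over a 9-kilobase window = T·E[λ|data] = 9·432/(143/2) = 7776/143.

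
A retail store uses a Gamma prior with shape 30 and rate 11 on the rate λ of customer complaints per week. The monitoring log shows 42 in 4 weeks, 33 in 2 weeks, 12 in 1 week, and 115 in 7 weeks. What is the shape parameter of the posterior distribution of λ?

Total count: 42 + 33 + 12 + 115 = 202.
Total exposure: 4 + 2 + 1 + 7 = 14 weeks.
Conjugate update: add total count to the shape and total exposure to the rate, giving Gamma(232, 25).

232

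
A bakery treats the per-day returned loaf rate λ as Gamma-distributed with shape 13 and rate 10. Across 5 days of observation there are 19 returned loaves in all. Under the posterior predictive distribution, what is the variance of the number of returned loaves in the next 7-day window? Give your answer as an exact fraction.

Total count 19 over total exposure 5 days.
Conjugate update: add total count to the shape and total exposure to the rate, giving Gamma(32, 15).
The posterior predictive for a window of length T is Negative Binomial with variance T·α'·(β'+T)/β'² = 7·32·22/225 = 4928/225.

4928/225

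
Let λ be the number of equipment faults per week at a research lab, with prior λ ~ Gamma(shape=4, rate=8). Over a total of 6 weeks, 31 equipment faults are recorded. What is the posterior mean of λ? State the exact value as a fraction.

5/2

Total count 31 over total exposure 6 weeks.
The Gamma prior is conjugate for the Poisson rate, so λ | data ~ Gamma(4+31, 8+6) = Gamma(35, 14).
Posterior mean = α'/β' = 35/14 = 5/2.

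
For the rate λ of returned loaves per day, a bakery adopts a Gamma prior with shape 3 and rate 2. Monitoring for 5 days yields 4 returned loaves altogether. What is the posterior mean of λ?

Total count 4 over total exposure 5 days.
The Gamma prior is conjugate for the Poisson rate, so λ | data ~ Gamma(3+4, 2+5) = Gamma(7, 7).
Posterior mean = α'/β' = 7/7 = 1.

1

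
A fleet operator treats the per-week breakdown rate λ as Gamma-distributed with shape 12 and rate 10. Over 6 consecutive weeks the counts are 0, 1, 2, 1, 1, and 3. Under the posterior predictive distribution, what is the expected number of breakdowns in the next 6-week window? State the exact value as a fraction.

15/2

Total count: 0 + 1 + 2 + 1 + 1 + 3 = 8.
Total exposure: 6 weeks.
Gamma(α, β) with Poisson data over total exposure Σt gives posterior Gamma(α+Σx, β+Σt) = Gamma(20, 16).
Predictive mean over a 6-week window = T·E[λ|data] = 6·20/16 = 15/2.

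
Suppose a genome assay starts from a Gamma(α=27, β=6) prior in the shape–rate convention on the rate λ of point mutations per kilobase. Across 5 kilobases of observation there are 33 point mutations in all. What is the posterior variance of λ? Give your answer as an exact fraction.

Total count 33 over total exposure 5 kilobases.
Posterior: α' = 27 + 33 = 60, β' = 6 + 5 = 11.
Posterior variance = α'/β'² = 60/121.

60/121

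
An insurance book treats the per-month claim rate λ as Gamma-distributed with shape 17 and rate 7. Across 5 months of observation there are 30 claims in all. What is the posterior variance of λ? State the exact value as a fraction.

Total count 30 over total exposure 5 months.
By Gamma–Poisson conjugacy, the posterior is Gamma(α + Σx, β + Σt) = Gamma(17 + 30, 7 + 5) = Gamma(47, 12).
Posterior variance = α'/β'² = 47/144.

47/144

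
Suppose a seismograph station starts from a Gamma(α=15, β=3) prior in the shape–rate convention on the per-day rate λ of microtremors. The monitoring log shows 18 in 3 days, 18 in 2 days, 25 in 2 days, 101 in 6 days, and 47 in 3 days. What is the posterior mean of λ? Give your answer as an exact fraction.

Total count: 18 + 18 + 25 + 101 + 47 = 209.
Total exposure: 3 + 2 + 2 + 6 + 3 = 16 days.
Gamma(α, β) with Poisson data over total exposure Σt gives posterior Gamma(α+Σx, β+Σt) = Gamma(224, 19).
Posterior mean = α'/β' = 224/19.

224/19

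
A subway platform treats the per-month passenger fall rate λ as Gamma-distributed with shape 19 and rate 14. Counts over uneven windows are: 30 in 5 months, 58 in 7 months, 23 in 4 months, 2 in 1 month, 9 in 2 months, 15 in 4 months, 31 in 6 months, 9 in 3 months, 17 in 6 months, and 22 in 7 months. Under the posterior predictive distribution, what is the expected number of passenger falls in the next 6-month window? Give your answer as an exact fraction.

1410/59

Total count: 30 + 58 + 23 + 2 + 9 + 15 + 31 + 9 + 17 + 22 = 216.
Total exposure: 5 + 7 + 4 + 1 + 2 + 4 + 6 + 3 + 6 + 7 = 45 months.
By Gamma–Poisson conjugacy, the posterior is Gamma(α + Σx, β + Σt) = Gamma(19 + 216, 14 + 45) = Gamma(235, 59).
Predictive mean over a 6-month window = T·E[λ|data] = 6·235/59 = 1410/59.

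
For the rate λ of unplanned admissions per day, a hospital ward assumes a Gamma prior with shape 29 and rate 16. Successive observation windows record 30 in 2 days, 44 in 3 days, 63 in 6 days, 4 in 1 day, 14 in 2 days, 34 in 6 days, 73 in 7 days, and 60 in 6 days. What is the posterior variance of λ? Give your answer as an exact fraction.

Total count: 30 + 44 + 63 + 4 + 14 + 34 + 73 + 60 = 322.
Total exposure: 2 + 3 + 6 + 1 + 2 + 6 + 7 + 6 = 33 days.
Conjugate update: add total count to the shape and total exposure to the rate, giving Gamma(351, 49).
Posterior variance = α'/β'² = 351/2401.

351/2401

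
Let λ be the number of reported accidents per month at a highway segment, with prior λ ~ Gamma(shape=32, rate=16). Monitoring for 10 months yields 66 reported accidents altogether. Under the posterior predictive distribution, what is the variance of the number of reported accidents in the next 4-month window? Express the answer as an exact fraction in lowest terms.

2940/169

Total count 66 over total exposure 10 months.
The Gamma prior is conjugate for the Poisson rate, so λ | data ~ Gamma(32+66, 16+10) = Gamma(98, 26).
The posterior predictive for a window of length T is Negative Binomial with variance T·α'·(β'+T)/β'² = 4·98·30/676 = 2940/169.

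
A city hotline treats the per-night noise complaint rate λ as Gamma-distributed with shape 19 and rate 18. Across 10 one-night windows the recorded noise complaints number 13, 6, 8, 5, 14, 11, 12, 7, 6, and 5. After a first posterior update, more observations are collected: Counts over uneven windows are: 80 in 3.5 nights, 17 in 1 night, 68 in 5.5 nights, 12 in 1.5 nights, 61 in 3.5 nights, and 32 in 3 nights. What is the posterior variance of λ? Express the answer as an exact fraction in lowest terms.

Total count: 13 + 6 + 8 + 5 + 14 + 11 + 12 + 7 + 6 + 5 = 87.
Total exposure: 10 nights.
After the first batch: Gamma(19 + 87, 18 + 10) = Gamma(106, 28).
Total count: 80 + 17 + 68 + 12 + 61 + 32 = 270.
Total exposure: 3.5 + 1 + 5.5 + 1.5 + 3.5 + 3 = 18 nights.
After the second batch: Gamma(106 + 270, 28 + 18) = Gamma(376, 46).
Posterior variance = α'/β'² = 376/2116 = 94/529.

94/529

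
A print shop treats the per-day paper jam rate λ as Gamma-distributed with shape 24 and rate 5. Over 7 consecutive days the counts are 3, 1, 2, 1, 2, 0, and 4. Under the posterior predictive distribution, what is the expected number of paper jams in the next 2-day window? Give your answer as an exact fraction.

37/6

Total count: 3 + 1 + 2 + 1 + 2 + 0 + 4 = 13.
Total exposure: 7 days.
By Gamma–Poisson conjugacy, the posterior is Gamma(α + Σx, β + Σt) = Gamma(24 + 13, 5 + 7) = Gamma(37, 12).
Predictive mean over a 2-day window = T·E[λ|data] = 2·37/12 = 37/6.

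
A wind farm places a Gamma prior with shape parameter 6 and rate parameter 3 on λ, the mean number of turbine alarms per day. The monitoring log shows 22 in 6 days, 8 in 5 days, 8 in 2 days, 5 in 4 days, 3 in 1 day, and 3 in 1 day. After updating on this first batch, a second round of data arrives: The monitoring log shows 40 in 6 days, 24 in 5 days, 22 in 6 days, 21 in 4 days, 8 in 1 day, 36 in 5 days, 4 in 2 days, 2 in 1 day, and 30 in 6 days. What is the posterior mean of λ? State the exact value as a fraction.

Total count: 22 + 8 + 8 + 5 + 3 + 3 = 49.
Total exposure: 6 + 5 + 2 + 4 + 1 + 1 = 19 days.
After the first batch: Gamma(6 + 49, 3 + 19) = Gamma(55, 22).
Total count: 40 + 24 + 22 + 21 + 8 + 36 + 4 + 2 + 30 = 187.
Total exposure: 6 + 5 + 6 + 4 + 1 + 5 + 2 + 1 + 6 = 36 days.
After the second batch: Gamma(55 + 187, 22 + 36) = Gamma(242, 58).
Posterior mean = α'/β' = 242/58 = 121/29.

121/29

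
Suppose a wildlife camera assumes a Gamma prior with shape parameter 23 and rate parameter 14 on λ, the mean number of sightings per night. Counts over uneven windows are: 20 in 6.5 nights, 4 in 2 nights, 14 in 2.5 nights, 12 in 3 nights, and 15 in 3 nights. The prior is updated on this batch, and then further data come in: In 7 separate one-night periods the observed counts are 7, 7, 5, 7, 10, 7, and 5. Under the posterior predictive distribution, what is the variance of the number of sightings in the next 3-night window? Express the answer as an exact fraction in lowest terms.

4182/361

Total count: 20 + 4 + 14 + 12 + 15 = 65.
Total exposure: 6.5 + 2 + 2.5 + 3 + 3 = 17 nights.
After the first batch: Gamma(23 + 65, 14 + 17) = Gamma(88, 31).
Total count: 7 + 7 + 5 + 7 + 10 + 7 + 5 = 48.
Total exposure: 7 nights.
After the second batch: Gamma(88 + 48, 31 + 7) = Gamma(136, 38).
The posterior predictive for a window of length T is Negative Binomial with variance T·α'·(β'+T)/β'² = 3·136·41/1444 = 4182/361.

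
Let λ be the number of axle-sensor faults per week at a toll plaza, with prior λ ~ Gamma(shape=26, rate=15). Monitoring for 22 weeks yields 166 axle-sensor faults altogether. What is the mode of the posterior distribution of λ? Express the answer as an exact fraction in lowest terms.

191/37

Total count 166 over total exposure 22 weeks.
By Gamma–Poisson conjugacy, the posterior is Gamma(α + Σx, β + Σt) = Gamma(26 + 166, 15 + 22) = Gamma(192, 37).
Posterior mode = (α'−1)/β' = 191/37.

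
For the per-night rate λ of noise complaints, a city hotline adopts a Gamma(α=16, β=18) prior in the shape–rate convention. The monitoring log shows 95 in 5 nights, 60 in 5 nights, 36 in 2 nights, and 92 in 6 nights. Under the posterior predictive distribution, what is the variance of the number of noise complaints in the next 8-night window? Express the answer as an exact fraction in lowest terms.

6578/81

Total count: 95 + 60 + 36 + 92 = 283.
Total exposure: 5 + 5 + 2 + 6 = 18 nights.
The Gamma prior is conjugate for the Poisson rate, so λ | data ~ Gamma(16+283, 18+18) = Gamma(299, 36).
The posterior predictive for a window of length T is Negative Binomial with variance T·α'·(β'+T)/β'² = 8·299·44/1296 = 6578/81.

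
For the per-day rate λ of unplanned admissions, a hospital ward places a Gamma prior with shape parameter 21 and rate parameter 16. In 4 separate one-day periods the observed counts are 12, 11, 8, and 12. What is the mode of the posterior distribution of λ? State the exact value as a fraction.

63/20

Total count: 12 + 11 + 8 + 12 = 43.
Total exposure: 4 days.
Gamma(α, β) with Poisson data over total exposure Σt gives posterior Gamma(α+Σx, β+Σt) = Gamma(64, 20).
Posterior mode = (α'−1)/β' = 63/20.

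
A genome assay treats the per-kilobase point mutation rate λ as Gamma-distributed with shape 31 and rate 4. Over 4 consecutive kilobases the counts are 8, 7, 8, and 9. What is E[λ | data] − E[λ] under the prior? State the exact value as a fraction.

1/8

Total count: 8 + 7 + 8 + 9 = 32.
Total exposure: 4 kilobases.
Posterior: α' = 31 + 32 = 63, β' = 4 + 4 = 8.
Posterior mean = 63/8 = 63/8; prior mean = 31/4 = 31/4. Difference = 63/8 − 31/4 = 1/8.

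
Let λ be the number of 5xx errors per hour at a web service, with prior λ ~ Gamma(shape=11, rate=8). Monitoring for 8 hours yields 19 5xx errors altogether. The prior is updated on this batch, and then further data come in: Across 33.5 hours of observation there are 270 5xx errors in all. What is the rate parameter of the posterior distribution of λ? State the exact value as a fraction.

99/2

Total count 19 over total exposure 8 hours.
After the first batch: Gamma(11 + 19, 8 + 8) = Gamma(30, 16).
Total count 270 over total exposure 33.5 hours.
After the second batch: Gamma(30 + 270, 16 + 33.5) = Gamma(300, 99/2).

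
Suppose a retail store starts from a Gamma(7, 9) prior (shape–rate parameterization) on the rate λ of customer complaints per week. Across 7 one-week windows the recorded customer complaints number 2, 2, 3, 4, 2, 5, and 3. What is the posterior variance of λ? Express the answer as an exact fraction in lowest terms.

7/64

Total count: 2 + 2 + 3 + 4 + 2 + 5 + 3 = 21.
Total exposure: 7 weeks.
Conjugate update: add total count to the shape and total exposure to the rate, giving Gamma(28, 16).
Posterior variance = α'/β'² = 28/256 = 7/64.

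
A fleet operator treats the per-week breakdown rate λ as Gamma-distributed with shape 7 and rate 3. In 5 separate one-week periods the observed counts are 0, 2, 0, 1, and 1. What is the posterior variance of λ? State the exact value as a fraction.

11/64

Total count: 0 + 2 + 0 + 1 + 1 = 4.
Total exposure: 5 weeks.
Posterior: α' = 7 + 4 = 11, β' = 3 + 5 = 8.
Posterior variance = α'/β'² = 11/64.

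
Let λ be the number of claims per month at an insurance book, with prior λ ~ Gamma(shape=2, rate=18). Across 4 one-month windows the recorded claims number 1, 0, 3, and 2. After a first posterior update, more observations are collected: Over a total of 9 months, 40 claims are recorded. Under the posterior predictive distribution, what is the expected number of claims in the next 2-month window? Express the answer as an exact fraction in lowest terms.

96/31

Total count: 1 + 0 + 3 + 2 = 6.
Total exposure: 4 months.
After the first batch: Gamma(2 + 6, 18 + 4) = Gamma(8, 22).
Total count 40 over total exposure 9 months.
After the second batch: Gamma(8 + 40, 22 + 9) = Gamma(48, 31).
Predictive mean over a 2-month window = T·E[λ|data] = 2·48/31 = 96/31.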